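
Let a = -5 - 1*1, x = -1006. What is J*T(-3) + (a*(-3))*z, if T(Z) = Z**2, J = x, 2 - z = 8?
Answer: -9162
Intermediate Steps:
z = -6 (z = 2 - 1*8 = 2 - 8 = -6)
J = -1006
a = -6 (a = -5 - 1 = -6)
J*T(-3) + (a*(-3))*z = -1006*(-3)**2 - 6*(-3)*(-6) = -1006*9 + 18*(-6) = -9054 - 108 = -9162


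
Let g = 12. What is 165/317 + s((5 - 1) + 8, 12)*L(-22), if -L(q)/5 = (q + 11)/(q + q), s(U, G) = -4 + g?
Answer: -3005/317 ≈ -9.4795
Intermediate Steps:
s(U, G) = 8 (s(U, G) = -4 + 12 = 8)
L(q) = -5*(11 + q)/(2*q) (L(q) = -5*(q + 11)/(q + q) = -5*(11 + q)/(2*q))
165/317 + s((5 - 1) + 8, 12)*L(-22) = 165/317 + 8*((5/2)*(-11 - 1*(-22))/(-22)) = 165*(1/317) + 8*((5/2)*(-1/22)*(-11 + 22)) = 165/317 + 8*((5/2)*(-1/22)*11) = 165/317 + 8*(-5/4) = 165/317 - 10 = -3005/317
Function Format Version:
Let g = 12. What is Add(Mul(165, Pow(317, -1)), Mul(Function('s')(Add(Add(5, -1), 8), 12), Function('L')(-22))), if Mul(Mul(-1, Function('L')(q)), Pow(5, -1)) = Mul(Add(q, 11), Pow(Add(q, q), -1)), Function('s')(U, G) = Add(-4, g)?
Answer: Rational(-3005, 317) ≈ -9.4795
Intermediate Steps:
Function('s')(U, G) = 8 (Function('s')(U, G) = Add(-4, 12) = 8)
Function('L')(q) = Mul(Rational(-5, 2), Pow(q, -1), Add(11, q)) (Function('L')(q) = Mul(-5, Mul(Add(q, 11), Pow(Add(q, q), -1))) = Mul(-5, Mul(Add(11, q), Pow(Mul(2, q), -1))) = Mul(-5, Mul(Add(11, q), Mul(Rational(1, 2), Pow(q, -1)))) = Mul(-5, Mul(Rational(1, 2), Pow(q, -1), Add(11, q))) = Mul(Rational(-5, 2), Pow(q, -1), Add(11, q)))
Add(Mul(165, Pow(317, -1)), Mul(Function('s')(Add(Add(5, -1), 8), 12), Function('L')(-22))) = Add(Mul(165, Pow(317, -1)), Mul(8, Mul(Rational(5, 2), Pow(-22, -1), Add(-11, Mul(-1, -22))))) = Add(Mul(165, Rational(1, 317)), Mul(8, Mul(Rational(5, 2), Rational(-1, 22), Add(-11, 22)))) = Add(Rational(165, 317), Mul(8, Mul(Rational(5, 2), Rational(-1, 22), 11))) = Add(Rational(165, 317), Mul(8, Rational(-5, 4))) = Add(Rational(165, 317), -10) = Rational(-3005, 317)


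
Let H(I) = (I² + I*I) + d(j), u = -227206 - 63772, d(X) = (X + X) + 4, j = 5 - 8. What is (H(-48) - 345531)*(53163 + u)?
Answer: 81077078875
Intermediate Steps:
j = -3
d(X) = 4 + 2*X (d(X) = 2*X + 4 = 4 + 2*X)
u = -290978
H(I) = -2 + 2*I² (H(I) = (I² + I*I) + (4 + 2*(-3)) = (I² + I²) + (4 - 6) = 2*I² - 2 = -2 + 2*I²)
(H(-48) - 345531)*(53163 + u) = ((-2 + 2*(-48)²) - 345531)*(53163 - 290978) = ((-2 + 2*2304) - 345531)*(-237815) = ((-2 + 4608) - 345531)*(-237815) = (4606 - 345531)*(-237815) = -340925*(-237815) = 81077078875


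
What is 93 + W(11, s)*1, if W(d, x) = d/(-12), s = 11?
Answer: 1105/12 ≈ 92.083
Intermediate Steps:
W(d, x) = -d/12 (W(d, x) = d*(-1/12) = -d/12)
93 + W(11, s)*1 = 93 - 1/12*11*1 = 93 - 11/12*1 = 93 - 11/12 = 1105/12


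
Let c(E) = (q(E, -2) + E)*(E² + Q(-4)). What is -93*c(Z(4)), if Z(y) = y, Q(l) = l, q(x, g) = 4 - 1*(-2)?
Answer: -11160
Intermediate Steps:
q(x, g) = 6 (q(x, g) = 4 + 2 = 6)
c(E) = (-4 + E²)*(6 + E) (c(E) = (6 + E)*(E² - 4) = (6 + E)*(-4 + E²) = (-4 + E²)*(6 + E))
-93*c(Z(4)) = -93*(-24 + 4³ - 4*4 + 6*4²) = -93*(-24 + 64 - 16 + 6*16) = -93*(-24 + 64 - 16 + 96) = -93*120 = -11160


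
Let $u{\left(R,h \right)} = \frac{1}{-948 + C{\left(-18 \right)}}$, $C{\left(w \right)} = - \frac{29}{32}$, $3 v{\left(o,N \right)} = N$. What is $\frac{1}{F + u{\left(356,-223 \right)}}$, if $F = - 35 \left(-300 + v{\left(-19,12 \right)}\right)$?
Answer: $\frac{30365}{314581368} \approx 9.6525 \cdot 10^{-5}$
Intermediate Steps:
$v{\left(o,N \right)} = \frac{N}{3}$
$C{\left(w \right)} = - \frac{29}{32}$ ($C{\left(w \right)} = \left(-29\right) \frac{1}{32} = - \frac{29}{32}$)
$u{\left(R,h \right)} = - \frac{32}{30365}$ ($u{\left(R,h \right)} = \frac{1}{-948 - \frac{29}{32}} = \frac{1}{- \frac{30365}{32}} = - \frac{32}{30365}$)
$F = 10360$ ($F = - 35 \left(-300 + \frac{1}{3} \cdot 12\right) = - 35 \left(-300 + 4\right) = \left(-35\right) \left(-296\right) = 10360$)
$\frac{1}{F + u{\left(356,-223 \right)}} = \frac{1}{10360 - \frac{32}{30365}} = \frac{1}{\frac{314581368}{30365}} = \frac{30365}{314581368}$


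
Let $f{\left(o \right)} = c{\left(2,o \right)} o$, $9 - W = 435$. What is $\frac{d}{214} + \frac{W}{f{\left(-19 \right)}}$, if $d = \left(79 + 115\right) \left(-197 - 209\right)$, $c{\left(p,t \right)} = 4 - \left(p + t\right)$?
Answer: $- \frac{5222612}{14231} \approx -366.99$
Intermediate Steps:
$W = -426$ ($W = 9 - 435 = -426$)
$c{\left(p,t \right)} = 4 - p - t$ ($c{\left(p,t \right)} = 4 - \left(p + t\right) = 4 - p - t$)
$d = -78764$ ($d = 194 \left(-406\right) = -78764$)
$f{\left(o \right)} = o \left(2 - o\right)$ ($f{\left(o \right)} = \left(4 - 2 - o\right) o = \left(2 - o\right) o = o \left(2 - o\right)$)
$\frac{d}{214} + \frac{W}{f{\left(-19 \right)}} = - \frac{78764}{214} - \frac{426}{\left(-19\right) \left(2 - -19\right)} = \left(-78764\right) \frac{1}{214} - \frac{426}{\left(-19\right) \left(2 + 19\right)} = - \frac{39382}{107} - \frac{426}{\left(-19\right) 21} = - \frac{39382}{107} - \frac{426}{-399} = - \frac{39382}{107} - - \frac{142}{133} = - \frac{39382}{107} + \frac{142}{133} = - \frac{5222612}{14231}$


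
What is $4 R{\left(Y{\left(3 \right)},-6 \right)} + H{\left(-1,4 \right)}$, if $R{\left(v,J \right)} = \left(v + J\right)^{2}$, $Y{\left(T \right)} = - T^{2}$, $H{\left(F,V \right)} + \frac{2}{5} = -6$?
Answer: $\frac{4468}{5} \approx 893.6$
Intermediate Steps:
$H{\left(F,V \right)} = - \frac{32}{5}$ ($H{\left(F,V \right)} = - \frac{2}{5} - 6 = - \frac{32}{5}$)
$R{\left(v,J \right)} = \left(J + v\right)^{2}$
$4 R{\left(Y{\left(3 \right)},-6 \right)} + H{\left(-1,4 \right)} = 4 \left(-6 - 3^{2}\right)^{2} - \frac{32}{5} = 4 \left(-6 - 9\right)^{2} - \frac{32}{5} = 4 \left(-15\right)^{2} - \frac{32}{5} = 4 \cdot 225 - \frac{32}{5} = 900 - \frac{32}{5} = \frac{4468}{5}$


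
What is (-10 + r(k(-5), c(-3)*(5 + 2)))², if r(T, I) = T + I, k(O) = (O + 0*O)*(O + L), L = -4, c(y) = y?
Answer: 196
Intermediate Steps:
k(O) = O*(-4 + O) (k(O) = (O + 0*O)*(O - 4) = (O + 0)*(-4 + O) = O*(-4 + O))
r(T, I) = I + T
(-10 + r(k(-5), c(-3)*(5 + 2)))² = (-10 + (-3*(5 + 2) - 5*(-4 - 5)))² = (-10 + (-3*7 - 5*(-9)))² = (-10 + (-21 + 45))² = (-10 + 24)² = 14² = 196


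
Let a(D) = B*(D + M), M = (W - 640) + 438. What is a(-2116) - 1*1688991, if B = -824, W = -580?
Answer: 698961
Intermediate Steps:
M = -782 (M = (-580 - 640) + 438 = -1220 + 438 = -782)
a(D) = 644368 - 824*D (a(D) = -824*(D - 782) = -824*(-782 + D) = 644368 - 824*D)
a(-2116) - 1*1688991 = (644368 - 824*(-2116)) - 1*1688991 = (644368 + 1743584) - 1688991 = 2387952 - 1688991 = 698961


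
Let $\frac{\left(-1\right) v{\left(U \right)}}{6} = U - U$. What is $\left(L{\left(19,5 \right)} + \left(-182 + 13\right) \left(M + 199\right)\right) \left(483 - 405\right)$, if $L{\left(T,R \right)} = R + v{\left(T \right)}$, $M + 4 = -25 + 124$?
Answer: $-3875118$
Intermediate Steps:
$v{\left(U \right)} = 0$ ($v{\left(U \right)} = - 6 \left(U - U\right) = \left(-6\right) 0 = 0$)
$M = 95$ ($M = -4 + \left(-25 + 124\right) = -4 + 99 = 95$)
$L{\left(T,R \right)} = R$ ($L{\left(T,R \right)} = R + 0 = R$)
$\left(L{\left(19,5 \right)} + \left(-182 + 13\right) \left(M + 199\right)\right) \left(483 - 405\right) = \left(5 + \left(-182 + 13\right) \left(95 + 199\right)\right) \left(483 - 405\right) = \left(5 - 49686\right) 78 = \left(-49681\right) 78 = -3875118$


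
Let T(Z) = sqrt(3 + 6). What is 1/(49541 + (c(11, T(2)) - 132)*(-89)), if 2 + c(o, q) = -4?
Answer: 1/61823 ≈ 1.6175e-5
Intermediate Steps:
T(Z) = 3 (T(Z) = sqrt(9) = 3)
c(o, q) = -6 (c(o, q) = -2 - 4 = -6)
1/(49541 + (c(11, T(2)) - 132)*(-89)) = 1/(49541 + (-6 - 132)*(-89)) = 1/(49541 - 138*(-89)) = 1/(49541 + 12282) = 1/61823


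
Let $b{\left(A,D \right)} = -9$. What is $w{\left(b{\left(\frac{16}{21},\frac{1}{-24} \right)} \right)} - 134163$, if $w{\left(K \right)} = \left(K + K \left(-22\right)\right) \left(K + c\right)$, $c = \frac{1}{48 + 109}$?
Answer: $- \frac{21330459}{157} \approx -1.3586 \cdot 10^{5}$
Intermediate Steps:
$c = \frac{1}{157} \approx 0.0063694$
$w{\left(K \right)} = - 21 K \left(\frac{1}{157} + K\right)$ ($w{\left(K \right)} = \left(K + K \left(-22\right)\right) \left(K + \frac{1}{157}\right) = \left(K - 22 K\right) \left(\frac{1}{157} + K\right) = - 21 K \left(\frac{1}{157} + K\right)$)
$w{\left(b{\left(\frac{16}{21},\frac{1}{-24} \right)} \right)} - 134163 = \left(- \frac{21}{157}\right) \left(-9\right) \left(1 + 157 \left(-9\right)\right) - 134163 = \left(- \frac{21}{157}\right) \left(-9\right) \left(1 - 1413\right) - 134163 = \left(- \frac{21}{157}\right) \left(-9\right) \left(-1412\right) - 134163 = - \frac{266868}{157} - 134163 = - \frac{21330459}{157}$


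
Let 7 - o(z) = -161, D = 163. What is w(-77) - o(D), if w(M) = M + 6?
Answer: -239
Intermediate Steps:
o(z) = 168 (o(z) = 7 - 1*(-161) = 7 + 161 = 168)
w(M) = 6 + M
w(-77) - o(D) = (6 - 77) - 1*168 = -71 - 168 = -239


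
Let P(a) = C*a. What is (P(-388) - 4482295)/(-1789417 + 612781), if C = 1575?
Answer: 5093395/1176636 ≈ 4.3288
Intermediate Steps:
P(a) = 1575*a
(P(-388) - 4482295)/(-1789417 + 612781) = (1575*(-388) - 4482295)/(-1789417 + 612781) = (-611100 - 4482295)/(-1176636) = -5093395*(-1/1176636) = 5093395/1176636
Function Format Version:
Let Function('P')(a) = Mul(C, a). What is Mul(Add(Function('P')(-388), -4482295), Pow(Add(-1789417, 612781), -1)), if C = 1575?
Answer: Rational(5093395, 1176636) ≈ 4.3288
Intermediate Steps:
Function('P')(a) = Mul(1575, a)
Mul(Add(Function('P')(-388), -4482295), Pow(Add(-1789417, 612781), -1)) = Mul(Add(Mul(1575, -388), -4482295), Pow(Add(-1789417, 612781), -1)) = Mul(Add(-611100, -4482295), Pow(-1176636, -1)) = Mul(-5093395, Rational(-1, 1176636)) = Rational(5093395, 1176636)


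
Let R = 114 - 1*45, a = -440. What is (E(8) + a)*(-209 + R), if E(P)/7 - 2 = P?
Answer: 51800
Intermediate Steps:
E(P) = 14 + 7*P
R = 69 (R = 114 - 45 = 69)
(E(8) + a)*(-209 + R) = ((14 + 7*8) - 440)*(-209 + 69) = ((14 + 56) - 440)*(-140) = (70 - 440)*(-140) = -370*(-140) = 51800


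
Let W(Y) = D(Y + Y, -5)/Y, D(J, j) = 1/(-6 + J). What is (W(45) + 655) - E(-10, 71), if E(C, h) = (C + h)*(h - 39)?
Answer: -4902659/3780 ≈ -1297.0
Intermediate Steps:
E(C, h) = (-39 + h)*(C + h) (E(C, h) = (C + h)*(-39 + h) = (-39 + h)*(C + h))
W(Y) = 1/(Y*(-6 + 2*Y)) (W(Y) = 1/((-6 + (Y + Y))*Y) = 1/((-6 + 2*Y)*Y) = 1/(Y*(-6 + 2*Y)))
(W(45) + 655) - E(-10, 71) = ((½)/(45*(-3 + 45)) + 655) - (71² - 39*(-10) - 39*71 - 10*71) = ((½)*(1/45)/42 + 655) - (5041 + 390 - 2769 - 710) = ((½)*(1/45)*(1/42) + 655) - 1*1952 = (1/3780 + 655) - 1952 = 2475901/3780 - 1952 = -4902659/3780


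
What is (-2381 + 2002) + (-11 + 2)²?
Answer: -298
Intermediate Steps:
(-2381 + 2002) + (-11 + 2)² = -379 + (-9)² = -379 + 81 = -298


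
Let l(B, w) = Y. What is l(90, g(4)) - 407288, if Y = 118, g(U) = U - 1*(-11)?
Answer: -407170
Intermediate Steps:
g(U) = 11 + U (g(U) = U + 11 = 11 + U)
l(B, w) = 118
l(90, g(4)) - 407288 = 118 - 407288 = -407170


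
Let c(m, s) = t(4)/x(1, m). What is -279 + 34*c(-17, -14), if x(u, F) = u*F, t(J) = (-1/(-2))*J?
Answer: -283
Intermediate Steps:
t(J) = J/2 (t(J) = (-1*(-½))*J = J/2)
x(u, F) = F*u
c(m, s) = 2/m (c(m, s) = ((½)*4)/((m*1)) = 2/m)
-279 + 34*c(-17, -14) = -279 + 34*(2/(-17)) = -279 + 34*(2*(-1/17)) = -279 + 34*(-2/17) = -279 - 4 = -283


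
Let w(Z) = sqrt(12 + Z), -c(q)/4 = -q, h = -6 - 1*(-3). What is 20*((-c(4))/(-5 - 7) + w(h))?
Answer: 260/3 ≈ 86.667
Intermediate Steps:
h = -3 (h = -6 + 3 = -3)
c(q) = 4*q (c(q) = -(-4)*q = 4*q)
20*((-c(4))/(-5 - 7) + w(h)) = 20*((-4*4)/(-5 - 7) + sqrt(12 - 3)) = 20*(-1*16/(-12) + sqrt(9)) = 20*(-16*(-1/12) + 3) = 20*(4/3 + 3) = 20*(13/3) = 260/3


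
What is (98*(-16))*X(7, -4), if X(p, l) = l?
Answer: 6272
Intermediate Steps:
(98*(-16))*X(7, -4) = (98*(-16))*(-4) = -1568*(-4) = 6272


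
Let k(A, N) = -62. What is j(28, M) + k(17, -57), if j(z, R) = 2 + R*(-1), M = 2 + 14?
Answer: -76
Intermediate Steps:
M = 16
j(z, R) = 2 - R
j(28, M) + k(17, -57) = (2 - 1*16) - 62 = (2 - 16) - 62 = -14 - 62 = -76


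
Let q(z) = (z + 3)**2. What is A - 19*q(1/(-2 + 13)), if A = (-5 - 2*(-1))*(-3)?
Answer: -20875/121 ≈ -172.52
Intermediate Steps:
q(z) = (3 + z)**2
A = 9 (A = (-5 + 2)*(-3) = -3*(-3) = 9)
A - 19*q(1/(-2 + 13)) = 9 - 19*(3 + 1/(-2 + 13))**2 = 9 - 19*(3 + 1/11)**2 = 9 - 19*(34/11)**2 = 9 - 19*1156/121 = 9 - 21964/121 = -20875/121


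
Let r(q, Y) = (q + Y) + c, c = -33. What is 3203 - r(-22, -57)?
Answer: 3315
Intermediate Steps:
r(q, Y) = -33 + Y + q (r(q, Y) = (q + Y) - 33 = (Y + q) - 33 = -33 + Y + q)
3203 - r(-22, -57) = 3203 - (-33 - 57 - 22) = 3203 - 1*(-112) = 3203 + 112 = 3315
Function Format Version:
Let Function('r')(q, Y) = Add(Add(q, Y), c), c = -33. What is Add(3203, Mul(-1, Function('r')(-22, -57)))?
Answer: 3315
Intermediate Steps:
Function('r')(q, Y) = Add(-33, Y, q) (Function('r')(q, Y) = Add(Add(q, Y), -33) = Add(Add(Y, q), -33) = Add(-33, Y, q))
Add(3203, Mul(-1, Function('r')(-22, -57))) = Add(3203, Mul(-1, Add(-33, -57, -22))) = Add(3203, Mul(-1, -112)) = Add(3203, 112) = 3315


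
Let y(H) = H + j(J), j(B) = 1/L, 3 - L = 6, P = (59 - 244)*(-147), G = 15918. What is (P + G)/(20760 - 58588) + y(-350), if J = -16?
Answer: -5698081/16212 ≈ -351.47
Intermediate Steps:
P = 27195 (P = -185*(-147) = 27195)
L = -3 (L = 3 - 1*6 = 3 - 6 = -3)
j(B) = -1/3 (j(B) = 1/(-3) = -1/3)
y(H) = -1/3 + H (y(H) = H - 1/3 = -1/3 + H)
(P + G)/(20760 - 58588) + y(-350) = (27195 + 15918)/(20760 - 58588) + (-1/3 - 350) = 43113/(-37828) - 1051/3 = 43113*(-1/37828) - 1051/3 = -6159/5404 - 1051/3 = -5698081/16212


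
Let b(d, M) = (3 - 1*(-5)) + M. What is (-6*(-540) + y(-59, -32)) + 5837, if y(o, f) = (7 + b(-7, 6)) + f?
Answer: 9066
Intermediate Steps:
b(d, M) = 8 + M (b(d, M) = (3 + 5) + M = 8 + M)
y(o, f) = 21 + f (y(o, f) = (7 + (8 + 6)) + f = (7 + 14) + f = 21 + f)
(-6*(-540) + y(-59, -32)) + 5837 = (-6*(-540) + (21 - 32)) + 5837 = (3240 - 11) + 5837 = 3229 + 5837 = 9066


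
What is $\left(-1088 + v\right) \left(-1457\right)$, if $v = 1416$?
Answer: $-477896$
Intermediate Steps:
$\left(-1088 + v\right) \left(-1457\right) = \left(-1088 + 1416\right) \left(-1457\right) = 328 \left(-1457\right) = -477896$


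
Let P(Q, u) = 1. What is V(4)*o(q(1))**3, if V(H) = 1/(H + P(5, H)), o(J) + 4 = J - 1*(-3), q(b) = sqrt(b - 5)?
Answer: 11/5 - 2*I/5 ≈ 2.2 - 0.4*I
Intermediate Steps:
q(b) = sqrt(-5 + b)
o(J) = -1 + J (o(J) = -4 + (J - 1*(-3)) = -4 + (J + 3) = -4 + (3 + J) = -1 + J)
V(H) = 1/(1 + H) (V(H) = 1/(H + 1) = 1/(1 + H))
V(4)*o(q(1))**3 = (-1 + sqrt(-5 + 1))**3/(1 + 4) = (-1 + sqrt(-4))**3/5 = (-1 + 2*I)**3/5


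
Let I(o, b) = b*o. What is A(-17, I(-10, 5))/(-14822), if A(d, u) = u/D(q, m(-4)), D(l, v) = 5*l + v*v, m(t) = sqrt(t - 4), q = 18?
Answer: 25/607702 ≈ 4.1139e-5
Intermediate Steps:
m(t) = sqrt(-4 + t)
D(l, v) = v**2 + 5*l (D(l, v) = 5*l + v**2 = v**2 + 5*l)
A(d, u) = u/82 (A(d, u) = u/((sqrt(-4 - 4))**2 + 5*18) = u/((sqrt(-8))**2 + 90) = u/((2*I*sqrt(2))**2 + 90) = u/(-8 + 90) = u/82)
A(-17, I(-10, 5))/(-14822) = ((5*(-10))/82)/(-14822) = ((1/82)*(-50))*(-1/14822) = -25/41*(-1/14822) = 25/607702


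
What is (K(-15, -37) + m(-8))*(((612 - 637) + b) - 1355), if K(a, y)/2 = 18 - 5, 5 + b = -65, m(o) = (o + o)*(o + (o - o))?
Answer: -223300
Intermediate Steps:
m(o) = 2*o² (m(o) = (2*o)*(o + 0) = (2*o)*o = 2*o²)
b = -70 (b = -5 - 65 = -70)
K(a, y) = 26 (K(a, y) = 2*(18 - 5) = 2*13 = 26)
(K(-15, -37) + m(-8))*(((612 - 637) + b) - 1355) = (26 + 2*(-8)²)*(((612 - 637) - 70) - 1355) = (26 + 2*64)*((-25 - 70) - 1355) = (26 + 128)*(-95 - 1355) = 154*(-1450) = -223300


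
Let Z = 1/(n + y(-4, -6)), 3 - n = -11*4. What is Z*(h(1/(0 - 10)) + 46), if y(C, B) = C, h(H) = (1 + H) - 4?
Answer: 429/430 ≈ 0.99767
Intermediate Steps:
h(H) = -3 + H
n = 47 (n = 3 - (-11)*4 = 3 - 1*(-44) = 3 + 44 = 47)
Z = 1/43 (Z = 1/(47 - 4) = 1/43 ≈ 0.023256)
Z*(h(1/(0 - 10)) + 46) = ((-3 + 1/(0 - 10)) + 46)/43 = ((-3 + 1/(-10)) + 46)/43 = ((-3 - ⅒) + 46)/43 = (-31/10 + 46)/43 = (1/43)*(429/10) = 429/430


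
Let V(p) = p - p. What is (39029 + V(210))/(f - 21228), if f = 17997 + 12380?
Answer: 39029/9149 ≈ 4.2659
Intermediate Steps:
f = 30377
V(p) = 0
(39029 + V(210))/(f - 21228) = (39029 + 0)/(30377 - 21228) = 39029/9149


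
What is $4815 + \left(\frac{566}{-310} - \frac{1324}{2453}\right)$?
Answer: $\frac{1829835806}{380215} \approx 4812.6$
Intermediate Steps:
$4815 + \left(\frac{566}{-310} - \frac{1324}{2453}\right) = 4815 + \left(566 \left(- \frac{1}{310}\right) - \frac{1324}{2453}\right) = 4815 - \frac{899419}{380215} = \frac{1829835806}{380215}$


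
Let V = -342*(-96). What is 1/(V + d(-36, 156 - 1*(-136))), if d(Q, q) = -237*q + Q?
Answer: -1/36408 ≈ -2.7466e-5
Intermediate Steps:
d(Q, q) = Q - 237*q
V = 32832
1/(V + d(-36, 156 - 1*(-136))) = 1/(32832 + (-36 - 237*(156 - 1*(-136)))) = 1/(32832 + (-36 - 237*(156 + 136))) = 1/(32832 + (-36 - 237*292)) = 1/(32832 + (-36 - 69204)) = 1/(32832 - 69240) = 1/(-36408) = -1/36408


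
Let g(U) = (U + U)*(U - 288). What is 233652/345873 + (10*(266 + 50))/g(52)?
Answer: 193408167/353712788 ≈ 0.54679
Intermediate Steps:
g(U) = 2*U*(-288 + U) (g(U) = (2*U)*(-288 + U) = 2*U*(-288 + U))
233652/345873 + (10*(266 + 50))/g(52) = 233652/345873 + (10*(266 + 50))/((2*52*(-288 + 52))) = 233652*(1/345873) + (10*316)/((2*52*(-236))) = 77884/115291 + 3160/(-24544) = 77884/115291 + 3160*(-1/24544) = 77884/115291 - 395/3068 = 193408167/353712788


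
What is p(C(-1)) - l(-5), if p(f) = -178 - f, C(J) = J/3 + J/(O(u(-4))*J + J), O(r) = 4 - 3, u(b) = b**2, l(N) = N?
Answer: -1039/6 ≈ -173.17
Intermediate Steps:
O(r) = 1
C(J) = 1/2 + J/3 (C(J) = J/3 + J/(1*J + J) = J*(1/3) + J/(J + J) = J/3 + J/((2*J)) = J/3 + J*(1/(2*J)) = J/3 + 1/2 = 1/2 + J/3)
p(C(-1)) - l(-5) = (-178 - (1/2 + (1/3)*(-1))) - 1*(-5) = (-178 - (1/2 - 1/3)) + 5 = (-178 - 1*1/6) + 5 = (-178 - 1/6) + 5 = -1069/6 + 5 = -1039/6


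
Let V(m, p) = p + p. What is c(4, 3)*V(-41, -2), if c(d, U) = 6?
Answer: -24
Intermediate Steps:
V(m, p) = 2*p
c(4, 3)*V(-41, -2) = 6*(2*(-2)) = 6*(-4) = -24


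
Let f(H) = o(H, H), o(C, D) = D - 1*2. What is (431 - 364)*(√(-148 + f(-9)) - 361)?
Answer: -24187 + 67*I*√159 ≈ -24187.0 + 844.84*I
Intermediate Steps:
o(C, D) = -2 + D (o(C, D) = D - 2 = -2 + D)
f(H) = -2 + H
(431 - 364)*(√(-148 + f(-9)) - 361) = (431 - 364)*(√(-148 + (-2 - 9)) - 361) = 67*(√(-148 - 11) - 361) = 67*(√(-159) - 361) = 67*(I*√159 - 361) = 67*(-361 + I*√159) = -24187 + 67*I*√159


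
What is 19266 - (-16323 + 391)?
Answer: 35198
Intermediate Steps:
19266 - (-16323 + 391) = 19266 - 1*(-15932) = 19266 + 15932 = 35198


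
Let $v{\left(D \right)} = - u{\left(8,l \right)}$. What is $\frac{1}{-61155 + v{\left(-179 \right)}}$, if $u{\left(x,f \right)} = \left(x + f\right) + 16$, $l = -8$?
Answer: $- \frac{1}{61171} \approx -1.6348 \cdot 10^{-5}$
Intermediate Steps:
$u{\left(x,f \right)} = 16 + f + x$ ($u{\left(x,f \right)} = \left(f + x\right) + 16 = 16 + f + x$)
$v{\left(D \right)} = -16$ ($v{\left(D \right)} = - (16 - 8 + 8) = \left(-1\right) 16 = -16$)
$\frac{1}{-61155 + v{\left(-179 \right)}} = \frac{1}{-61155 - 16} = \frac{1}{-61171} = - \frac{1}{61171}$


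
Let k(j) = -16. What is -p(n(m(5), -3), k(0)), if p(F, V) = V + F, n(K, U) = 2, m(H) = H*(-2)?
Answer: 14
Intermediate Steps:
m(H) = -2*H
p(F, V) = F + V
-p(n(m(5), -3), k(0)) = -(2 - 16) = -1*(-14) = 14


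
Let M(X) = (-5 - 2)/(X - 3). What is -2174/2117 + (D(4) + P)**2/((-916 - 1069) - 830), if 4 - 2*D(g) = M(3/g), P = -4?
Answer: -497872418/482707755 ≈ -1.0314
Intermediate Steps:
M(X) = -7/(-3 + X)
D(g) = 2 + 7/(2*(-3 + 3/g)) (D(g) = 2 - (-7)/(2*(-3 + 3/g)) = 2 + 7/(2*(-3 + 3/g)))
-2174/2117 + (D(4) + P)**2/((-916 - 1069) - 830) = -2174/2117 + ((-12 + 5*4)/(6*(-1 + 4)) - 4)**2/((-916 - 1069) - 830) = -2174*1/2117 + ((1/6)*(-12 + 20)/3 - 4)**2/(-1985 - 830) = -2174/2117 + ((1/6)*(1/3)*8 - 4)**2/(-2815) = -2174/2117 + (4/9 - 4)**2*(-1/2815) = -2174/2117 + (-32/9)**2*(-1/2815) = -2174/2117 + (1024/81)*(-1/2815) = -2174/2117 - 1024/228015 = -497872418/482707755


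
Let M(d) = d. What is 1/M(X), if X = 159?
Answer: 1/159 ≈ 0.0062893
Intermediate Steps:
1/M(X) = 1/159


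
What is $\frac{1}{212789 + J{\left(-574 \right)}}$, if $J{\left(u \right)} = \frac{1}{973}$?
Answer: $\frac{973}{207043698} \approx 4.6995 \cdot 10^{-6}$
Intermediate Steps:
$J{\left(u \right)} = \frac{1}{973}$
$\frac{1}{212789 + J{\left(-574 \right)}} = \frac{1}{212789 + \frac{1}{973}} = \frac{1}{\frac{207043698}{973}} = \frac{973}{207043698}$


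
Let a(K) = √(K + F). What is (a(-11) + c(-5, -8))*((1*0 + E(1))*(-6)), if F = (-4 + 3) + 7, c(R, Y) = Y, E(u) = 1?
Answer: 48 - 6*I*√5 ≈ 48.0 - 13.416*I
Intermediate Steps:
F = 6 (F = -1 + 7 = 6)
a(K) = √(6 + K) (a(K) = √(K + 6) = √(6 + K))
(a(-11) + c(-5, -8))*((1*0 + E(1))*(-6)) = (√(6 - 11) - 8)*((1*0 + 1)*(-6)) = (√(-5) - 8)*((0 + 1)*(-6)) = (I*√5 - 8)*(1*(-6)) = (-8 + I*√5)*(-6) = 48 - 6*I*√5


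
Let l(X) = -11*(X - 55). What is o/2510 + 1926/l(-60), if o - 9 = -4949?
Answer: -141484/317515 ≈ -0.44560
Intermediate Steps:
o = -4940 (o = 9 - 4949 = -4940)
l(X) = 605 - 11*X (l(X) = -11*(-55 + X) = 605 - 11*X)
o/2510 + 1926/l(-60) = -4940/2510 + 1926/(605 - 11*(-60)) = -4940*1/2510 + 1926/(605 + 660) = -494/251 + 1926/1265 = -141484/317515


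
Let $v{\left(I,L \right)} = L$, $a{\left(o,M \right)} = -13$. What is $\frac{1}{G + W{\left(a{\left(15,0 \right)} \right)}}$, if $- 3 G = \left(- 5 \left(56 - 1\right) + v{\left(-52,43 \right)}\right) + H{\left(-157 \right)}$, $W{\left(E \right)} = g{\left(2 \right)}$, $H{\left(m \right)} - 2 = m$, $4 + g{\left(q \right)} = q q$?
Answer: $\frac{1}{129} \approx 0.0077519$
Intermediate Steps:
$g{\left(q \right)} = -4 + q^{2}$ ($g{\left(q \right)} = -4 + q q = -4 + q^{2}$)
$H{\left(m \right)} = 2 + m$
$W{\left(E \right)} = 0$ ($W{\left(E \right)} = -4 + 2^{2} = -4 + 4 = 0$)
$G = 129$ ($G = - \frac{\left(- 5 \left(56 - 1\right) + 43\right) + \left(2 - 157\right)}{3} = - \frac{\left(\left(-5\right) 55 + 43\right) - 155}{3} = - \frac{\left(-275 + 43\right) - 155}{3} = - \frac{-232 - 155}{3} = \left(- \frac{1}{3}\right) \left(-387\right) = 129$)
$\frac{1}{G + W{\left(a{\left(15,0 \right)} \right)}} = \frac{1}{129 + 0} = \frac{1}{129}$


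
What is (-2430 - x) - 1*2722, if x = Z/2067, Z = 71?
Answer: -10649255/2067 ≈ -5152.0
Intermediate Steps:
x = 71/2067 ≈ 0.034349
(-2430 - x) - 1*2722 = (-2430 - 1*71/2067) - 1*2722 = (-2430 - 71/2067) - 2722 = -5022881/2067 - 2722 = -10649255/2067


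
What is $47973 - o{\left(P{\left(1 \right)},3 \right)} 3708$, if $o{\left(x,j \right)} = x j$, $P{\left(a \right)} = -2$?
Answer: $70221$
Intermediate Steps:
$o{\left(x,j \right)} = j x$
$47973 - o{\left(P{\left(1 \right)},3 \right)} 3708 = 47973 - 3 \left(-2\right) 3708 = 47973 - \left(-6\right) 3708 = 47973 - -22248 = 47973 + 22248 = 70221$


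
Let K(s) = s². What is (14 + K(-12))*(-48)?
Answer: -7584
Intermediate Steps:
(14 + K(-12))*(-48) = (14 + (-12)²)*(-48) = (14 + 144)*(-48) = 158*(-48) = -7584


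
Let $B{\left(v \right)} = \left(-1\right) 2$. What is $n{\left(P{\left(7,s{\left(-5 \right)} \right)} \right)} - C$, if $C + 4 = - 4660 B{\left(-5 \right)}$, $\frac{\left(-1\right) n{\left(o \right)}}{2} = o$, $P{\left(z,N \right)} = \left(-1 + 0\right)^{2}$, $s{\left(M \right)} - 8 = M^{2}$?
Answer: $-9318$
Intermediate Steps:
$s{\left(M \right)} = 8 + M^{2}$
$B{\left(v \right)} = -2$
$P{\left(z,N \right)} = 1$ ($P{\left(z,N \right)} = \left(-1\right)^{2} = 1$)
$n{\left(o \right)} = - 2 o$
$C = 9316$ ($C = -4 - -9320 = -4 + 9320 = 9316$)
$n{\left(P{\left(7,s{\left(-5 \right)} \right)} \right)} - C = \left(-2\right) 1 - 9316 = -2 - 9316 = -9318$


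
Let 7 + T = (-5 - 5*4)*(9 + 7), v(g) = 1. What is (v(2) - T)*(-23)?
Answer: -9384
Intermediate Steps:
T = -407 (T = -7 + (-5 - 5*4)*(9 + 7) = -7 + (-5 - 20)*16 = -7 - 25*16 = -7 - 400 = -407)
(v(2) - T)*(-23) = (1 - 1*(-407))*(-23) = (1 + 407)*(-23) = 408*(-23) = -9384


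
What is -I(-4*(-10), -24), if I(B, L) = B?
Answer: -40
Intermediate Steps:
-I(-4*(-10), -24) = -(-4)*(-10) = -1*40 = -40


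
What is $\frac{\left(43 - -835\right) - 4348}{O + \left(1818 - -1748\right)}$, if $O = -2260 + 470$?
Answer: $- \frac{1735}{888} \approx -1.9538$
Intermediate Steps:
$O = -1790$
$\frac{\left(43 - -835\right) - 4348}{O + \left(1818 - -1748\right)} = \frac{\left(43 - -835\right) - 4348}{-1790 + \left(1818 - -1748\right)} = \frac{\left(43 + 835\right) - 4348}{-1790 + \left(1818 + 1748\right)} = \frac{878 - 4348}{-1790 + 3566} = - \frac{3470}{1776} = \left(-3470\right) \frac{1}{1776} = - \frac{1735}{888}$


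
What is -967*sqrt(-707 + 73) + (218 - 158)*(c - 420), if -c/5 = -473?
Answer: 116700 - 967*I*sqrt(634) ≈ 1.167e+5 - 24348.0*I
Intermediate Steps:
c = 2365 (c = -5*(-473) = 2365)
-967*sqrt(-707 + 73) + (218 - 158)*(c - 420) = -967*sqrt(-707 + 73) + (218 - 158)*(2365 - 420) = -967*I*sqrt(634) + 60*1945 = -967*I*sqrt(634) + 116700 = 116700 - 967*I*sqrt(634)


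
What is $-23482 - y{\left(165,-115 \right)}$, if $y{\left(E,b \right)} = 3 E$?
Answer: $-23977$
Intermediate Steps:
$-23482 - y{\left(165,-115 \right)} = -23482 - 3 \cdot 165 = -23482 - 495 = -23977$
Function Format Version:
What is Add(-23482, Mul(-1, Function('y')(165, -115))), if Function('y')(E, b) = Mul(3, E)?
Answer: -23977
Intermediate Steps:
Add(-23482, Mul(-1, Function('y')(165, -115))) = Add(-23482, Mul(-1, Mul(3, 165))) = Add(-23482, Mul(-1, 495)) = Add(-23482, -495) = -23977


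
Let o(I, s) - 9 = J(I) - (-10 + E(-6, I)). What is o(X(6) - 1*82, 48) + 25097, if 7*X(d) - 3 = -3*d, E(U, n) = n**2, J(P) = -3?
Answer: 883616/49 ≈ 18033.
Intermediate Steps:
X(d) = 3/7 - 3*d/7 (X(d) = 3/7 + (-3*d)/7 = 3/7 - 3*d/7)
o(I, s) = 16 - I**2 (o(I, s) = 9 + (-3 - (-10 + I**2)) = 9 + (-3 + (10 - I**2)) = 9 + (7 - I**2) = 16 - I**2)
o(X(6) - 1*82, 48) + 25097 = (16 - ((3/7 - 3/7*6) - 1*82)**2) + 25097 = (16 - ((3/7 - 18/7) - 82)**2) + 25097 = (16 - (-15/7 - 82)**2) + 25097 = (16 - (-589/7)**2) + 25097 = (16 - 1*346921/49) + 25097 = (16 - 346921/49) + 25097 = -346137/49 + 25097 = 883616/49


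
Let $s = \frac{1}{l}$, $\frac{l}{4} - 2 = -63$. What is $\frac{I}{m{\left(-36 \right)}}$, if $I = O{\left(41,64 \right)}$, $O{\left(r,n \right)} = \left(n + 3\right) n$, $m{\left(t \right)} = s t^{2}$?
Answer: $- \frac{65392}{81} \approx -807.31$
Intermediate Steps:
$l = -244$ ($l = 8 + 4 \left(-63\right) = 8 - 252 = -244$)
$s = - \frac{1}{244}$ ($s = \frac{1}{-244} = - \frac{1}{244} \approx -0.0040984$)
$m{\left(t \right)} = - \frac{t^{2}}{244}$
$O{\left(r,n \right)} = n \left(3 + n\right)$ ($O{\left(r,n \right)} = \left(3 + n\right) n = n \left(3 + n\right)$)
$I = 4288$ ($I = 64 \left(3 + 64\right) = 64 \cdot 67 = 4288$)
$\frac{I}{m{\left(-36 \right)}} = \frac{4288}{\left(- \frac{1}{244}\right) \left(-36\right)^{2}} = \frac{4288}{\left(- \frac{1}{244}\right) 1296} = \frac{4288}{- \frac{324}{61}} = 4288 \left(- \frac{61}{324}\right) = - \frac{65392}{81}$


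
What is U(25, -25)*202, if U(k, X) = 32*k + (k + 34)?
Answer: 173518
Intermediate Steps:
U(k, X) = 34 + 33*k (U(k, X) = 32*k + (34 + k) = 34 + 33*k)
U(25, -25)*202 = (34 + 33*25)*202 = (34 + 825)*202 = 859*202 = 173518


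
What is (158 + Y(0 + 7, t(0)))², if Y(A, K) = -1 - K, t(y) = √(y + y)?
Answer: 24649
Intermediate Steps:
t(y) = √2*√y (t(y) = √(2*y) = √2*√y)
(158 + Y(0 + 7, t(0)))² = (158 + (-1 - √2*√0))² = (158 + (-1 - √2*0))² = (158 + (-1 - 1*0))² = (158 + (-1 + 0))² = (158 - 1)² = 157² = 24649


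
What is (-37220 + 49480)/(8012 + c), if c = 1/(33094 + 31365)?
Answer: 790267340/516445509 ≈ 1.5302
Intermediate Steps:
c = 1/64459 ≈ 1.5514e-5
(-37220 + 49480)/(8012 + c) = (-37220 + 49480)/(8012 + 1/64459) = 12260/(516445509/64459) = 12260*(64459/516445509) = 790267340/516445509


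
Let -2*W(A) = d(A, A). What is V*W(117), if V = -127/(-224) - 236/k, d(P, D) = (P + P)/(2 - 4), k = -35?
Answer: 957879/2240 ≈ 427.62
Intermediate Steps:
d(P, D) = -P (d(P, D) = (2*P)/(-2) = (2*P)*(-½) = -P)
W(A) = A/2 (W(A) = -(-1)*A/2 = A/2)
V = 8187/1120 (V = -127/(-224) - 236/(-35) = -127*(-1/224) - 236*(-1/35) = 127/224 + 236/35 = 8187/1120 ≈ 7.3098)
V*W(117) = 8187*((½)*117)/1120 = (8187/1120)*(117/2) = 957879/2240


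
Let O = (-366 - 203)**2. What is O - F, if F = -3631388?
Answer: 3955149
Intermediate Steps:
O = 323761 (O = (-569)**2 = 323761)
O - F = 323761 - 1*(-3631388) = 323761 + 3631388 = 3955149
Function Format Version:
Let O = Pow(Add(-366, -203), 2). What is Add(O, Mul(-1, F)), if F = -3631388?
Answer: 3955149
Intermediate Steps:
O = 323761 (O = Pow(-569, 2) = 323761)
Add(O, Mul(-1, F)) = Add(323761, Mul(-1, -3631388)) = Add(323761, 3631388) = 3955149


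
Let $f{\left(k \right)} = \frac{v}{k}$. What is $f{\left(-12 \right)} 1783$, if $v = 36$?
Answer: $-5349$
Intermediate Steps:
$f{\left(k \right)} = \frac{36}{k}$
$f{\left(-12 \right)} 1783 = \frac{36}{-12} \cdot 1783 = 36 \left(- \frac{1}{12}\right) 1783 = \left(-3\right) 1783 = -5349$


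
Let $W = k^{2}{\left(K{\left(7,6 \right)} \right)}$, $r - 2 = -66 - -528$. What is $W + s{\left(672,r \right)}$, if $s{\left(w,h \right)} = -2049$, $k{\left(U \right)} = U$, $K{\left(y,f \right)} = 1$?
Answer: $-2048$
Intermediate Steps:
$r = 464$ ($r = 2 - -462 = 2 + \left(-66 + 528\right) = 2 + 462 = 464$)
$W = 1$ ($W = 1^{2} = 1$)
$W + s{\left(672,r \right)} = 1 - 2049 = -2048$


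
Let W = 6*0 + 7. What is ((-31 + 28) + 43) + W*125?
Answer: 915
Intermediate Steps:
W = 7 (W = 0 + 7 = 7)
((-31 + 28) + 43) + W*125 = ((-31 + 28) + 43) + 7*125 = (-3 + 43) + 875 = 40 + 875 = 915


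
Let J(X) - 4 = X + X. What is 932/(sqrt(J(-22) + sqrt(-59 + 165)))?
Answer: -932*I/sqrt(40 - sqrt(106)) ≈ -171.0*I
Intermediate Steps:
J(X) = 4 + 2*X (J(X) = 4 + (X + X) = 4 + 2*X)
932/(sqrt(J(-22) + sqrt(-59 + 165))) = 932/(sqrt((4 + 2*(-22)) + sqrt(-59 + 165))) = 932/(sqrt((4 - 44) + sqrt(106))) = 932/(sqrt(-40 + sqrt(106))) = 932/sqrt(-40 + sqrt(106))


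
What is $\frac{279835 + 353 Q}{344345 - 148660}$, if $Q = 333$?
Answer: $\frac{397384}{195685} \approx 2.0307$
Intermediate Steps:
$\frac{279835 + 353 Q}{344345 - 148660} = \frac{279835 + 353 \cdot 333}{344345 - 148660} = \frac{279835 + 117549}{195685} = 397384 \cdot \frac{1}{195685} = \frac{397384}{195685}$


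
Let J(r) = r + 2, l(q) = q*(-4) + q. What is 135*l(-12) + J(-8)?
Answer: 4854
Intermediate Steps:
l(q) = -3*q (l(q) = -4*q + q = -3*q)
J(r) = 2 + r
135*l(-12) + J(-8) = 135*(-3*(-12)) + (2 - 8) = 135*36 - 6 = 4860 - 6 = 4854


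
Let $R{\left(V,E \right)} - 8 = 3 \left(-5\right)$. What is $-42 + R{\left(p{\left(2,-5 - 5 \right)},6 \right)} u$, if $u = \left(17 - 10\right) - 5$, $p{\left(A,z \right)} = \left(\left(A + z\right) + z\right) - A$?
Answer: $-56$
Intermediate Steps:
$p{\left(A,z \right)} = 2 z$ ($p{\left(A,z \right)} = \left(A + 2 z\right) - A = 2 z$)
$R{\left(V,E \right)} = -7$ ($R{\left(V,E \right)} = 8 + 3 \left(-5\right) = 8 - 15 = -7$)
$u = 2$ ($u = 7 - 5 = 2$)
$-42 + R{\left(p{\left(2,-5 - 5 \right)},6 \right)} u = -42 - 14 = -56$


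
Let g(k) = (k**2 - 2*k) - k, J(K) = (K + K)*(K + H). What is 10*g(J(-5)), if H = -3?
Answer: 61600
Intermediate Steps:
J(K) = 2*K*(-3 + K) (J(K) = (K + K)*(K - 3) = (2*K)*(-3 + K) = 2*K*(-3 + K))
g(k) = k**2 - 3*k
10*g(J(-5)) = 10*((2*(-5)*(-3 - 5))*(-3 + 2*(-5)*(-3 - 5))) = 10*((2*(-5)*(-8))*(-3 + 2*(-5)*(-8))) = 10*(80*(-3 + 80)) = 10*(80*77) = 10*6160 = 61600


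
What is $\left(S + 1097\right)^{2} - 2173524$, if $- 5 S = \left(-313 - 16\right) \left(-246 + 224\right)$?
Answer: $- \frac{51265091}{25} \approx -2.0506 \cdot 10^{6}$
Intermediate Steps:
$S = - \frac{7238}{5}$ ($S = - \frac{\left(-313 - 16\right) \left(-246 + 224\right)}{5} = - \frac{\left(-329\right) \left(-22\right)}{5} = \left(- \frac{1}{5}\right) 7238 = - \frac{7238}{5} \approx -1447.6$)
$\left(S + 1097\right)^{2} - 2173524 = \left(- \frac{7238}{5} + 1097\right)^{2} - 2173524 = \left(- \frac{1753}{5}\right)^{2} - 2173524 = \frac{3073009}{25} - 2173524 = - \frac{51265091}{25}$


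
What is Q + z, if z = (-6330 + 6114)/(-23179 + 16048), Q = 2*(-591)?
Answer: -2809542/2377 ≈ -1182.0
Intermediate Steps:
Q = -1182
z = 72/2377 (z = -216/(-7131) = -216*(-1/7131) = 72/2377 ≈ 0.030290)
Q + z = -1182 + 72/2377 = -2809542/2377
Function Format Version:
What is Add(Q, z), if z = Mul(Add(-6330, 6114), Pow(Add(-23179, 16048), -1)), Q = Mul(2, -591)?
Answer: Rational(-2809542, 2377) ≈ -1182.0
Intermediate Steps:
Q = -1182
z = Rational(72, 2377) (z = Mul(-216, Pow(-7131, -1)) = Mul(-216, Rational(-1, 7131)) = Rational(72, 2377) ≈ 0.030290)
Add(Q, z) = Add(-1182, Rational(72, 2377)) = Rational(-2809542, 2377)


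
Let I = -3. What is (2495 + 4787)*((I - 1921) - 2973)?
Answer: -35659954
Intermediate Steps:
(2495 + 4787)*((I - 1921) - 2973) = (2495 + 4787)*((-3 - 1921) - 2973) = 7282*(-1924 - 2973) = 7282*(-4897) = -35659954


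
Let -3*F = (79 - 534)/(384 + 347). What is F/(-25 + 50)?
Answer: 91/10965 ≈ 0.0082991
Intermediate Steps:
F = 455/2193 (F = -(79 - 534)/(3*(384 + 347)) = -(-455)/(3*731) = -1/3*(-455/731) = 455/2193 ≈ 0.20748)
F/(-25 + 50) = (455/2193)/(-25 + 50) = (455/2193)/25 = (1/25)*(455/2193) = 91/10965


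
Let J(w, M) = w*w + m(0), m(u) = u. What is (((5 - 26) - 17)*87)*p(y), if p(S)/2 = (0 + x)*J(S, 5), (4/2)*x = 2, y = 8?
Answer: -423168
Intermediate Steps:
x = 1 (x = (1/2)*2 = 1)
J(w, M) = w**2 (J(w, M) = w*w + 0 = w**2 + 0 = w**2)
p(S) = 2*S**2 (p(S) = 2*((0 + 1)*S**2) = 2*(1*S**2) = 2*S**2)
(((5 - 26) - 17)*87)*p(y) = (((5 - 26) - 17)*87)*(2*8**2) = ((-21 - 17)*87)*(2*64) = -38*87*128 = -3306*128 = -423168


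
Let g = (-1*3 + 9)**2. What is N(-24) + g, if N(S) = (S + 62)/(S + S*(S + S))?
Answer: 20323/564 ≈ 36.034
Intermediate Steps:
N(S) = (62 + S)/(S + 2*S**2) (N(S) = (62 + S)/(S + S*(2*S)) = (62 + S)/(S + 2*S**2))
g = 36 (g = (-3 + 9)**2 = 6**2 = 36)
N(-24) + g = (62 - 24)/((-24)*(1 + 2*(-24))) + 36 = -1/24*38/(1 - 48) + 36 = -1/24*38/(-47) + 36 = -1/24*(-1/47)*38 + 36 = 19/564 + 36 = 20323/564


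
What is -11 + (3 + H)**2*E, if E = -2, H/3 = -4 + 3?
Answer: -11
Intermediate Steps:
H = -3 (H = 3*(-4 + 3) = 3*(-1) = -3)
-11 + (3 + H)**2*E = -11 + (3 - 3)**2*(-2) = -11 + 0**2*(-2) = -11 + 0*(-2) = -11 + 0 = -11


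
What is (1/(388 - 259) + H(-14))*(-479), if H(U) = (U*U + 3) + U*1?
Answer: -11431814/129 ≈ -88619.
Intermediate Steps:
H(U) = 3 + U + U² (H(U) = (U² + 3) + U = (3 + U²) + U = 3 + U + U²)
(1/(388 - 259) + H(-14))*(-479) = (1/(388 - 259) + (3 - 14 + (-14)²))*(-479) = (1/129 + (3 - 14 + 196))*(-479) = (1/129 + 185)*(-479) = (23866/129)*(-479) = -11431814/129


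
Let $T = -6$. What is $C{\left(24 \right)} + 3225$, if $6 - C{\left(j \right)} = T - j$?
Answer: $3261$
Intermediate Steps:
$C{\left(j \right)} = 12 + j$ ($C{\left(j \right)} = 6 - \left(-6 - j\right) = 6 + \left(6 + j\right) = 12 + j$)
$C{\left(24 \right)} + 3225 = \left(12 + 24\right) + 3225 = 36 + 3225 = 3261$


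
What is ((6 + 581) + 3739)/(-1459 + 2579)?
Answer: 309/80 ≈ 3.8625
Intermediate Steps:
((6 + 581) + 3739)/(-1459 + 2579) = (587 + 3739)/1120 = 4326*(1/1120) = 309/80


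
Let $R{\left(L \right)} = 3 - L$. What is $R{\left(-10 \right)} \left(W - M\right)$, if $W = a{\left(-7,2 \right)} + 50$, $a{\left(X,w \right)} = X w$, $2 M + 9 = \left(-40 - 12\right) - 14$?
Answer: $\frac{1911}{2} \approx 955.5$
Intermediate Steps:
$M = - \frac{75}{2}$ ($M = - \frac{9}{2} + \frac{\left(-40 - 12\right) - 14}{2} = - \frac{9}{2} + \frac{-52 - 14}{2} = - \frac{9}{2} + \frac{1}{2} \left(-66\right) = - \frac{9}{2} - 33 = - \frac{75}{2} \approx -37.5$)
$W = 36$ ($W = \left(-7\right) 2 + 50 = -14 + 50 = 36$)
$R{\left(-10 \right)} \left(W - M\right) = \left(3 - -10\right) \left(36 - - \frac{75}{2}\right) = \left(3 + 10\right) \left(36 + \frac{75}{2}\right) = 13 \cdot \frac{147}{2} = \frac{1911}{2}$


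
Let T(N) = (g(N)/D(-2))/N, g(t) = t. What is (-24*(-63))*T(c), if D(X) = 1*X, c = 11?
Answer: -756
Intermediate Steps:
D(X) = X
T(N) = -½ (T(N) = (N/(-2))/N = (N*(-½))/N = (-N/2)/N = -½)
(-24*(-63))*T(c) = -24*(-63)*(-½) = 1512*(-½) = -756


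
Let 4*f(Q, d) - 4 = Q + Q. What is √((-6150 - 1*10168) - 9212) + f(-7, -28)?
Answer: -5/2 + I*√25530 ≈ -2.5 + 159.78*I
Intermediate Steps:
f(Q, d) = 1 + Q/2 (f(Q, d) = 1 + (Q + Q)/4 = 1 + (2*Q)/4 = 1 + Q/2)
√((-6150 - 1*10168) - 9212) + f(-7, -28) = √((-6150 - 1*10168) - 9212) + (1 + (½)*(-7)) = √((-6150 - 10168) - 9212) + (1 - 7/2) = √(-16318 - 9212) - 5/2 = √(-25530) - 5/2 = I*√25530 - 5/2 = -5/2 + I*√25530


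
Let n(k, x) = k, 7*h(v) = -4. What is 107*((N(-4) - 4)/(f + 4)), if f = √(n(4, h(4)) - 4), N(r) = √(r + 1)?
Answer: -107 + 107*I*√3/4 ≈ -107.0 + 46.332*I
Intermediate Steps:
h(v) = -4/7 (h(v) = (⅐)*(-4) = -4/7)
N(r) = √(1 + r)
f = 0 (f = √(4 - 4) = √0 = 0)
107*((N(-4) - 4)/(f + 4)) = 107*((√(1 - 4) - 4)/(0 + 4)) = 107*((√(-3) - 4)/4) = 107*((I*√3 - 4)*(¼)) = 107*((-4 + I*√3)*(¼)) = 107*(-1 + I*√3/4) = -107 + 107*I*√3/4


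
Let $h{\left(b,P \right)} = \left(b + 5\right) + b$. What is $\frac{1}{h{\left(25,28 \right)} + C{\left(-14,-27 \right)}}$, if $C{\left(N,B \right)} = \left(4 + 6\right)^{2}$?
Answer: $\frac{1}{155} \approx 0.0064516$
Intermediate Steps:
$C{\left(N,B \right)} = 100$ ($C{\left(N,B \right)} = 10^{2} = 100$)
$h{\left(b,P \right)} = 5 + 2 b$ ($h{\left(b,P \right)} = \left(5 + b\right) + b = 5 + 2 b$)
$\frac{1}{h{\left(25,28 \right)} + C{\left(-14,-27 \right)}} = \frac{1}{\left(5 + 2 \cdot 25\right) + 100} = \frac{1}{\left(5 + 50\right) + 100} = \frac{1}{55 + 100} = \frac{1}{155}$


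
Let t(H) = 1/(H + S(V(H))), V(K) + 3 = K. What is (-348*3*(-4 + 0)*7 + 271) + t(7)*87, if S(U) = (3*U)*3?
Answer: 1268716/43 ≈ 29505.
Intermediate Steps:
V(K) = -3 + K
S(U) = 9*U
t(H) = 1/(-27 + 10*H) (t(H) = 1/(H + 9*(-3 + H)) = 1/(H + (-27 + 9*H)) = 1/(-27 + 10*H))
(-348*3*(-4 + 0)*7 + 271) + t(7)*87 = (-348*3*(-4 + 0)*7 + 271) + 87/(-27 + 10*7) = (-348*3*(-4)*7 + 271) + 87/(-27 + 70) = (-(-4176)*7 + 271) + 87/43 = (-348*(-84) + 271) + (1/43)*87 = (29232 + 271) + 87/43 = 29503 + 87/43 = 1268716/43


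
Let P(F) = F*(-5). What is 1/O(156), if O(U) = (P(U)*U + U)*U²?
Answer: -1/2957408064 ≈ -3.3813e-10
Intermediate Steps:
P(F) = -5*F
O(U) = U²*(U - 5*U²) (O(U) = ((-5*U)*U + U)*U² = (-5*U² + U)*U² = (U - 5*U²)*U² = U²*(U - 5*U²))
1/O(156) = 1/(156³*(1 - 5*156)) = 1/(3796416*(1 - 780)) = 1/(3796416*(-779)) = 1/(-2957408064) = -1/2957408064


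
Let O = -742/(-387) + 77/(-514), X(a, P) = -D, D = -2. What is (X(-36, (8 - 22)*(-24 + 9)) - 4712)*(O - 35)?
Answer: 5189274685/33153 ≈ 1.5653e+5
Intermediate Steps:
X(a, P) = 2 (X(a, P) = -1*(-2) = 2)
O = 351589/198918 (O = -742*(-1/387) + 77*(-1/514) = 742/387 - 77/514 = 351589/198918 ≈ 1.7675)
(X(-36, (8 - 22)*(-24 + 9)) - 4712)*(O - 35) = (2 - 4712)*(351589/198918 - 35) = -4710*(-6610541/198918) = 5189274685/33153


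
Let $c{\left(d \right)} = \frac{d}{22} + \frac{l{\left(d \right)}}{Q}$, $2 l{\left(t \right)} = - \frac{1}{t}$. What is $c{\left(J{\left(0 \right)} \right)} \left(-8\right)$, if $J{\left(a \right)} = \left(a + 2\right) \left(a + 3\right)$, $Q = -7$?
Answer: $- \frac{526}{231} \approx -2.2771$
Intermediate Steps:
$l{\left(t \right)} = - \frac{1}{2 t}$ ($l{\left(t \right)} = \frac{\left(-1\right) \frac{1}{t}}{2} = - \frac{1}{2 t}$)
$J{\left(a \right)} = \left(2 + a\right) \left(3 + a\right)$
$c{\left(d \right)} = \frac{1}{14 d} + \frac{d}{22}$ ($c{\left(d \right)} = \frac{d}{22} + \frac{\left(- \frac{1}{2}\right) \frac{1}{d}}{-7} = d \frac{1}{22} + - \frac{1}{2 d} \left(- \frac{1}{7}\right) = \frac{d}{22} + \frac{1}{14 d} = \frac{1}{14 d} + \frac{d}{22}$)
$c{\left(J{\left(0 \right)} \right)} \left(-8\right) = \left(\frac{1}{14 \left(6 + 0^{2} + 5 \cdot 0\right)} + \frac{6 + 0^{2} + 5 \cdot 0}{22}\right) \left(-8\right) = \left(\frac{1}{14 \left(6 + 0 + 0\right)} + \frac{6 + 0 + 0}{22}\right) \left(-8\right) = \left(\frac{1}{14 \cdot 6} + \frac{1}{22} \cdot 6\right) \left(-8\right) = \left(\frac{1}{14} \cdot \frac{1}{6} + \frac{3}{11}\right) \left(-8\right) = \left(\frac{1}{84} + \frac{3}{11}\right) \left(-8\right) = \frac{263}{924} \left(-8\right) = - \frac{526}{231}$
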